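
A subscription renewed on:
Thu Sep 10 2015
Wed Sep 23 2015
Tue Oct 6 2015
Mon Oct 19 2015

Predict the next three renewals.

Sun Nov 1 2015, Sat Nov 14 2015, Fri Nov 27 2015

Every event comes 13 days after the last (13, 13, 13).
Mon Oct 19 2015 + 13 days = Sun Nov 1 2015.
Sun Nov 1 2015 + 13 days = Sat Nov 14 2015.
Sat Nov 14 2015 + 13 days = Fri Nov 27 2015.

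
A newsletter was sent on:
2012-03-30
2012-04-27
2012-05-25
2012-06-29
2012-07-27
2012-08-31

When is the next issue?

2012-09-28

All Fridays; the gaps (28, 28, 35, 28, 35) vary with month length.
This is the last Friday of each month.
Last Friday of September 2012: 2012-09-28.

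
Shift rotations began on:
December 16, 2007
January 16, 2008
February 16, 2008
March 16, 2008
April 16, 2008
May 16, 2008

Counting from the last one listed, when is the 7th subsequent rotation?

Gaps: 31, 31, 29, 31, 30 days — not constant. Every event is on the 16th of the month.
Pattern: the 16th of each month.
Next: June 2008 → June 16, 2008.
Next: July 2008 → July 16, 2008.
August 2008: August 16, 2008.
Next: September 2008 → September 16, 2008.
Next: October 2008 → October 16, 2008.
November 2008: November 16, 2008.
December 2008: December 16, 2008.

December 16, 2008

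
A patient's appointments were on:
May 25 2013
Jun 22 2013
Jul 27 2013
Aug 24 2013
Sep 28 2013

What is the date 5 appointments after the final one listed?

Gaps: 28, 35, 28, 35 days — a mix of 28 and 35. Every date is a Saturday.
Each is the 4th Saturday of its month.
October 2013 — 4th Saturday is Oct 26 2013.
4th Saturday of November 2013: Nov 23 2013.
December 2013 — 4th Saturday is Dec 28 2013.
January 2014 — 4th Saturday is Jan 25 2014.
4th Saturday of February 2014: Feb 22 2014.

Feb 22 2014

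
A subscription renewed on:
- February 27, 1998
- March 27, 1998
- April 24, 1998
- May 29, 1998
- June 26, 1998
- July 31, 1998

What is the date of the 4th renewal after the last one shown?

Every date is a Friday; gaps 28, 28, 35, 28, 35 days.
Each is the last Friday of its month (at least one falls on the 29th or later, ruling out '4th Friday').
August 1998 ends with Friday August 28, 1998.
September 1998 ends with Friday September 25, 1998.
October 1998 ends with Friday October 30, 1998.
November 1998 ends with Friday November 27, 1998.

November 27, 1998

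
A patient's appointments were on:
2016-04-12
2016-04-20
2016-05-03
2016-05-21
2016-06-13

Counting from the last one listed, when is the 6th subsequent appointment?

2017-02-11

Intervals are 8, 13, 18, 23 days — an arithmetic progression with common difference 5.
Next gap: 28 days. 2016-06-13 + 28 days = 2016-07-11.
Next gap: 33 days. 2016-07-11 + 33 days = 2016-08-13.
Next gap: 38 days. 2016-08-13 + 38 days = 2016-09-20.
Next gap: 43 days. 2016-09-20 + 43 days = 2016-11-02.
Next gap: 48 days. 2016-11-02 + 48 days = 2016-12-20.
Next gap: 53 days. 2016-12-20 + 53 days = 2017-02-11.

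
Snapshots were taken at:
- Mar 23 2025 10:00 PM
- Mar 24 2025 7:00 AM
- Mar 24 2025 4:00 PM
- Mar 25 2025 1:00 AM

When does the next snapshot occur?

Mar 25 2025 10:00 AM

Spacing: 9, 9, 9 h — constant 9 h.
Mar 25 2025 1:00 AM + 9 h = Mar 25 2025 10:00 AM.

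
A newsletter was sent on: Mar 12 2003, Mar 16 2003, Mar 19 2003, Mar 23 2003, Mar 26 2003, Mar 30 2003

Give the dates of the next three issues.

Every event lands on a Wednesday or Sunday (gaps cycle 4, 3, 4, 3, 4).
So the schedule is: every Wednesday and Sunday.
Next Wednesday: Apr 2 2003.
The following Sunday is Apr 6 2003.
Next Wednesday: Apr 9 2003.

Apr 2 2003, Apr 6 2003, Apr 9 2003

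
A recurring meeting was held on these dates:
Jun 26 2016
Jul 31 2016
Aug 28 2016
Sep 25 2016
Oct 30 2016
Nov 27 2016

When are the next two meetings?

Dec 25 2016, Jan 29 2017

Every date is a Sunday; gaps 35, 28, 28, 35, 28 days.
Each is the last Sunday of its month (at least one falls on the 29th or later, ruling out '4th Sunday').
Last Sunday of December 2016: Dec 25 2016.
January 2017 ends with Sunday Jan 29 2017.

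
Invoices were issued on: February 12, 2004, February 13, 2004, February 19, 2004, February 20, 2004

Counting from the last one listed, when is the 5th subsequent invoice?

March 11, 2004

Gaps: 1, 6, 1 days — not constant, but cyclic with period 2.
The events fall on every Thursday and Friday.
Next Thursday: February 26, 2004.
The following Friday is February 27, 2004.
Next Thursday: March 4, 2004.
Next Friday: March 5, 2004.
The following Thursday is March 11, 2004.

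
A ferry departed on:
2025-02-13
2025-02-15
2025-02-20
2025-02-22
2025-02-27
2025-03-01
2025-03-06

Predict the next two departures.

2025-03-08, 2025-03-13

Gaps: 2, 5, 2, 5, 2, 5 days — not constant, but cyclic with period 2.
The events fall on every Thursday and Saturday.
Next Saturday: 2025-03-08.
Next Thursday: 2025-03-13.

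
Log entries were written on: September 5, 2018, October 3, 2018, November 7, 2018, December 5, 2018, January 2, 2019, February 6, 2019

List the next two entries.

Gaps: 28, 35, 28, 28, 35 days — a mix of 28 and 35. Every date is a Wednesday.
Each is the 1st Wednesday of its month.
1st Wednesday of March 2019: March 6, 2019.
1st Wednesday of April 2019: April 3, 2019.

March 6, 2019; April 3, 2019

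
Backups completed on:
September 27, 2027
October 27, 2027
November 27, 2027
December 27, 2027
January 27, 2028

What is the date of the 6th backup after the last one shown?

Gaps: 30, 31, 30, 31 days — not constant. Every event is on the 27th of the month.
Pattern: the 27th of each month.
Next: February 2028 → February 27, 2028.
March 2028: March 27, 2028.
April 2028: April 27, 2028.
Next: May 2028 → May 27, 2028.
June 2028: June 27, 2028.
July 2028: July 27, 2028.

July 27, 2028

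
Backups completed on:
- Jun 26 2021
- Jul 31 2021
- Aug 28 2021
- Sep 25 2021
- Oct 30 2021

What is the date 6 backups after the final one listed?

Every date is a Saturday; gaps 35, 28, 28, 35 days.
Each is the last Saturday of its month (at least one falls on the 29th or later, ruling out '4th Saturday').
Last Saturday of November 2021: Nov 27 2021.
Last Saturday of December 2021: Dec 25 2021.
Last Saturday of January 2022: Jan 29 2022.
Last Saturday of February 2022: Feb 26 2022.
Last Saturday of March 2022: Mar 26 2022.
Last Saturday of April 2022: Apr 30 2022.

Apr 30 2022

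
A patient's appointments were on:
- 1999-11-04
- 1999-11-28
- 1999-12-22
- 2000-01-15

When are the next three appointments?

2000-02-08, 2000-03-03, 2000-03-27

The spacing is 24, 24, 24 days — always 24 days.
2000-01-15 + 24 days = 2000-02-08.
2000-02-08 + 24 days = 2000-03-03.
2000-03-03 + 24 days = 2000-03-27.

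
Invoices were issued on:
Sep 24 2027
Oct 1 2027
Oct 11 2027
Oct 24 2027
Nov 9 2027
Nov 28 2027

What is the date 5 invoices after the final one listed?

Apr 16 2028

The spacing grows by 3 each time: 7, 10, 13, 16, 19 days.
Next gap: 22 days. Nov 28 2027 + 22 days = Dec 20 2027.
Next gap: 25 days. Dec 20 2027 + 25 days = Jan 14 2028.
Next gap: 28 days. Jan 14 2028 + 28 days = Feb 11 2028.
Next gap: 31 days. Feb 11 2028 + 31 days = Mar 13 2028.
Next gap: 34 days. Mar 13 2028 + 34 days = Apr 16 2028.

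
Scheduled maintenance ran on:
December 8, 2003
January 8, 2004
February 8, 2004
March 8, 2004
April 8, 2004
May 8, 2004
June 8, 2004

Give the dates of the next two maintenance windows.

Each date is the 8th; the gaps (31, 31, 29, 31, 30, 31) track the month lengths.
The rule is the 8th of each month.
Next: July 2004 → July 8, 2004.
Next: August 2004 → August 8, 2004.

July 8, 2004; August 8, 2004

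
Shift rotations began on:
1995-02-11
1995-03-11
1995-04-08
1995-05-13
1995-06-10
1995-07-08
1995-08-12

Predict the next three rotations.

1995-09-09, 1995-10-14, 1995-11-11

These are Saturdays at 28- or 35-day spacing (28, 28, 35, 28, 28, 35).
The pattern: 2nd Saturday of the month.
2nd Saturday of September 1995: 1995-09-09.
2nd Saturday of October 1995: 1995-10-14.
November 1995 — 2nd Saturday is 1995-11-11.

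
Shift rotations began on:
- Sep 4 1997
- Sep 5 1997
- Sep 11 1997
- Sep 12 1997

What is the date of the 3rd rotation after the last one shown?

Sep 25 1997

The gap pattern 1, 6, 1 repeats every 2 events.
These are the Thursdays and Fridays of each week.
Next Thursday: Sep 18 1997.
Next Friday: Sep 19 1997.
The following Thursday is Sep 25 1997.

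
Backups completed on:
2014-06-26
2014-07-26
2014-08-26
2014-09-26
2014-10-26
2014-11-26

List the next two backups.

Gaps: 30, 31, 31, 30, 31 days — not constant. Every event is on the 26th of the month.
Pattern: the 26th of each month.
December 2014: 2014-12-26.
Next: January 2015 → 2015-01-26.

2014-12-26, 2015-01-26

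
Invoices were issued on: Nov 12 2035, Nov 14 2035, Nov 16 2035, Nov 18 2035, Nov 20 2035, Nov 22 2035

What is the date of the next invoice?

The spacing is 2, 2, 2, 2, 2 days — always 2 days.
Nov 22 2035 + 2 days = Nov 24 2035.

Nov 24 2035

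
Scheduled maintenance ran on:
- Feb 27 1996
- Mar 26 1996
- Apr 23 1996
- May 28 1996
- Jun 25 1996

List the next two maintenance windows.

All dates are Tuesdays, 28, 28, 35, 28 days apart.
Specifically, the 4th Tuesday of each month.
4th Tuesday of July 1996: Jul 23 1996.
August 1996 — 4th Tuesday is Aug 27 1996.

Jul 23 1996, Aug 27 1996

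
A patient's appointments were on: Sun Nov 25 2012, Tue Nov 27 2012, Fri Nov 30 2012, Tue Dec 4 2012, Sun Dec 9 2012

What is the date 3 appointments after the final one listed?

The spacing grows by 1 each time: 2, 3, 4, 5 days.
Next gap: 6 days. Sun Dec 9 2012 + 6 days = Sat Dec 15 2012.
Next gap: 7 days. Sat Dec 15 2012 + 7 days = Sat Dec 22 2012.
Next gap: 8 days. Sat Dec 22 2012 + 8 days = Sun Dec 30 2012.

Sun Dec 30 2012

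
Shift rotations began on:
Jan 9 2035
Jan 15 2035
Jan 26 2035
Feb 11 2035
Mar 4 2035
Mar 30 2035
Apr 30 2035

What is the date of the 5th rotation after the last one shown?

Intervals are 6, 11, 16, 21, 26, 31 days — an arithmetic progression with common difference 5.
Next gap: 36 days. Apr 30 2035 + 36 days = Jun 5 2035.
Next gap: 41 days. Jun 5 2035 + 41 days = Jul 16 2035.
Next gap: 46 days. Jul 16 2035 + 46 days = Aug 31 2035.
Next gap: 51 days. Aug 31 2035 + 51 days = Oct 21 2035.
Next gap: 56 days. Oct 21 2035 + 56 days = Dec 16 2035.

Dec 16 2035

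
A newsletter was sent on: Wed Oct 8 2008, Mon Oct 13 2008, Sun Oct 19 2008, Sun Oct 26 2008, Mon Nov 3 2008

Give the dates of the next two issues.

Wed Nov 12 2008, Sat Nov 22 2008

Gaps: 5, 6, 7, 8 days — each gap is 1 larger than the previous one.
Next gap: 9 days. Mon Nov 3 2008 + 9 days = Wed Nov 12 2008.
Next gap: 10 days. Wed Nov 12 2008 + 10 days = Sat Nov 22 2008.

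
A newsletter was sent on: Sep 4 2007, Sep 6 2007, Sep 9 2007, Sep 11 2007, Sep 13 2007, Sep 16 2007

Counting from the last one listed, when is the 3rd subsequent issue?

Sep 23 2007

The gap pattern 2, 3, 2, 2, 3 repeats every 3 events.
These are the Tuesdays, Thursdays and Sundays of each week.
The following Tuesday is Sep 18 2007.
Next Thursday: Sep 20 2007.
The following Sunday is Sep 23 2007.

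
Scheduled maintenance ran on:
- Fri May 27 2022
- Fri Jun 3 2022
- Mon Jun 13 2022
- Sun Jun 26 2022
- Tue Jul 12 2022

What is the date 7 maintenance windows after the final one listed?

Tue Jan 24 2023

Intervals are 7, 10, 13, 16 days — an arithmetic progression with common difference 3.
Next gap: 19 days. Tue Jul 12 2022 + 19 days = Sun Jul 31 2022.
Next gap: 22 days. Sun Jul 31 2022 + 22 days = Mon Aug 22 2022.
Next gap: 25 days. Mon Aug 22 2022 + 25 days = Fri Sep 16 2022.
Next gap: 28 days. Fri Sep 16 2022 + 28 days = Fri Oct 14 2022.
Next gap: 31 days. Fri Oct 14 2022 + 31 days = Mon Nov 14 2022.
Next gap: 34 days. Mon Nov 14 2022 + 34 days = Sun Dec 18 2022.
Next gap: 37 days. Sun Dec 18 2022 + 37 days = Tue Jan 24 2023.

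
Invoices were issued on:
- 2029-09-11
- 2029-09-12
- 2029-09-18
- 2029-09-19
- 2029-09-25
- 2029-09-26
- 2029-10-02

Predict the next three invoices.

Every event lands on a Tuesday or Wednesday (gaps cycle 1, 6, 1, 6, 1, 6).
So the schedule is: every Tuesday and Wednesday.
Next Wednesday: 2029-10-03.
Next Tuesday: 2029-10-09.
The following Wednesday is 2029-10-10.

2029-10-03, 2029-10-09, 2029-10-10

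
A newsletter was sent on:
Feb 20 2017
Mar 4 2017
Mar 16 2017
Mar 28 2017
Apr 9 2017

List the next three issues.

Apr 21 2017, May 3 2017, May 15 2017

The spacing is 12, 12, 12, 12 days — always 12 days.
Apr 9 2017 + 12 days = Apr 21 2017.
Apr 21 2017 + 12 days = May 3 2017.
May 3 2017 + 12 days = May 15 2017.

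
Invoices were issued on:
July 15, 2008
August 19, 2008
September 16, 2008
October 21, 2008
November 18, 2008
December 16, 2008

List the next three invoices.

All dates are Tuesdays, 35, 28, 35, 28, 28 days apart.
Specifically, the 3rd Tuesday of each month.
3rd Tuesday of January 2009: January 20, 2009.
3rd Tuesday of February 2009: February 17, 2009.
March 2009 — 3rd Tuesday is March 17, 2009.

January 20, 2009; February 17, 2009; March 17, 2009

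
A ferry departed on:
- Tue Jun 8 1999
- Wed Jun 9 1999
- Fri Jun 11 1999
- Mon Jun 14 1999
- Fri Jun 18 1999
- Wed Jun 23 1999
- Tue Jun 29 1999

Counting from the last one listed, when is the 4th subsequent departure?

Mon Aug 2 1999

The spacing grows by 1 each time: 1, 2, 3, 4, 5, 6 days.
Next gap: 7 days. Tue Jun 29 1999 + 7 days = Tue Jul 6 1999.
Next gap: 8 days. Tue Jul 6 1999 + 8 days = Wed Jul 14 1999.
Next gap: 9 days. Wed Jul 14 1999 + 9 days = Fri Jul 23 1999.
Next gap: 10 days. Fri Jul 23 1999 + 10 days = Mon Aug 2 1999.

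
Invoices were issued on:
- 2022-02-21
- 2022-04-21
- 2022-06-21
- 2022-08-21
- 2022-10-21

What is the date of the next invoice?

Each date is the 21st; the gaps (59, 61, 61, 61) track the month lengths.
The rule is the 21st of every 2 months.
Next: December 2022 → 2022-12-21.

2022-12-21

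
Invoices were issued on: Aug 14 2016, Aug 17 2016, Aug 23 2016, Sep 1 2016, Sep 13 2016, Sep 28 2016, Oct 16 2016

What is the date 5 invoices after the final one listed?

Feb 28 2017

Intervals are 3, 6, 9, 12, 15, 18 days — an arithmetic progression with common difference 3.
Next gap: 21 days. Oct 16 2016 + 21 days = Nov 6 2016.
Next gap: 24 days. Nov 6 2016 + 24 days = Nov 30 2016.
Next gap: 27 days. Nov 30 2016 + 27 days = Dec 27 2016.
Next gap: 30 days. Dec 27 2016 + 30 days = Jan 26 2017.
Next gap: 33 days. Jan 26 2017 + 33 days = Feb 28 2017.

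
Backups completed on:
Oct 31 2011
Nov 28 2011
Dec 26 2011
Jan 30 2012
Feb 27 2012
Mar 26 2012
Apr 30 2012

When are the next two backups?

These are Mondays with 28, 28, 35, 28, 28, 35-day gaps.
Each is the final Monday of its month — Oct 31 2011 is past the 28th, so '4th Monday' doesn't fit.
Last Monday of May 2012: May 28 2012.
June 2012 ends with Monday Jun 25 2012.

May 28 2012, Jun 25 2012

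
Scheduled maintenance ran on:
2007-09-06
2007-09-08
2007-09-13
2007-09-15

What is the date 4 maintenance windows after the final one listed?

Every event lands on a Thursday or Saturday (gaps cycle 2, 5, 2).
So the schedule is: every Thursday and Saturday.
The following Thursday is 2007-09-20.
Next Saturday: 2007-09-22.
Next Thursday: 2007-09-27.
Next Saturday: 2007-09-29.

2007-09-29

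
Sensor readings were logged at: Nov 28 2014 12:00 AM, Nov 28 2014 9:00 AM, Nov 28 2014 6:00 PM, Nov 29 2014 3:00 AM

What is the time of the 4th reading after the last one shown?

Nov 30 2014 3:00 PM

The interval is a steady 9 hours (9, 9, 9).
Nov 29 2014 3:00 AM + 9 h = Nov 29 2014 12:00 PM.
Nov 29 2014 12:00 PM + 9 h = Nov 29 2014 9:00 PM.
Nov 29 2014 9:00 PM + 9 h = Nov 30 2014 6:00 AM.
Nov 30 2014 6:00 AM + 9 h = Nov 30 2014 3:00 PM.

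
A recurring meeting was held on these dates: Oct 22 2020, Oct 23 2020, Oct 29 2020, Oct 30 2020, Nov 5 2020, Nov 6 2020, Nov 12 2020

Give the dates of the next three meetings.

Every event lands on a Thursday or Friday (gaps cycle 1, 6, 1, 6, 1, 6).
So the schedule is: every Thursday and Friday.
The following Friday is Nov 13 2020.
The following Thursday is Nov 19 2020.
Next Friday: Nov 20 2020.

Nov 13 2020, Nov 19 2020, Nov 20 2020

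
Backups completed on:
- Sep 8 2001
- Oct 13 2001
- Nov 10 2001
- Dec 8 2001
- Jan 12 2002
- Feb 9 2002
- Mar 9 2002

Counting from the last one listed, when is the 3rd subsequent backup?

All dates are Saturdays, 35, 28, 28, 35, 28, 28 days apart.
Specifically, the 2nd Saturday of each month.
2nd Saturday of April 2002: Apr 13 2002.
2nd Saturday of May 2002: May 11 2002.
2nd Saturday of June 2002: Jun 8 2002.

Jun 8 2002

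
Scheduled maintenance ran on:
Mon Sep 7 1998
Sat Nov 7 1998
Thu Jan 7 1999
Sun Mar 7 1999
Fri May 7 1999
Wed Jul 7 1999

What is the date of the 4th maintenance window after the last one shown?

Tue Mar 7 2000

The day-of-month is always 7 (61, 61, 59, 61, 61 days between events).
So this recurs on the 7th of every 2 months.
September 1999: Tue Sep 7 1999.
Next: November 1999 → Sun Nov 7 1999.
Next: January 2000 → Fri Jan 7 2000.
Next: March 2000 → Tue Mar 7 2000.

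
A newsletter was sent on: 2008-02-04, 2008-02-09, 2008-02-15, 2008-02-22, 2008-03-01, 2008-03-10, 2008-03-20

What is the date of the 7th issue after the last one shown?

The spacing grows by 1 each time: 5, 6, 7, 8, 9, 10 days.
Next gap: 11 days. 2008-03-20 + 11 days = 2008-03-31.
Next gap: 12 days. 2008-03-31 + 12 days = 2008-04-12.
Next gap: 13 days. 2008-04-12 + 13 days = 2008-04-25.
Next gap: 14 days. 2008-04-25 + 14 days = 2008-05-09.
Next gap: 15 days. 2008-05-09 + 15 days = 2008-05-24.
Next gap: 16 days. 2008-05-24 + 16 days = 2008-06-09.
Next gap: 17 days. 2008-06-09 + 17 days = 2008-06-26.

2008-06-26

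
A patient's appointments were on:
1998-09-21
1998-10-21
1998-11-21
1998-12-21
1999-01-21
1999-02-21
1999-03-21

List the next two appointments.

1999-04-21, 1999-05-21

The day-of-month is always 21 (30, 31, 30, 31, 31, 28 days between events).
So this recurs on the 21st of each month.
Next: April 1999 → 1999-04-21.
Next: May 1999 → 1999-05-21.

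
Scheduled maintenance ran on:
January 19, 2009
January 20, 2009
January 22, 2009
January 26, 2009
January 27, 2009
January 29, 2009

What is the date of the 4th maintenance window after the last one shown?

February 9, 2009

Every event lands on a Monday or Tuesday or Thursday (gaps cycle 1, 2, 4, 1, 2).
So the schedule is: every Monday, Tuesday and Thursday.
The following Monday is February 2, 2009.
The following Tuesday is February 3, 2009.
Next Thursday: February 5, 2009.
The following Monday is February 9, 2009.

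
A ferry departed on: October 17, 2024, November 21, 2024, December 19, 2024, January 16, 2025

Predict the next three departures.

February 20, 2025; March 20, 2025; April 17, 2025

All dates are Thursdays, 35, 28, 28 days apart.
Specifically, the 3rd Thursday of each month.
3rd Thursday of February 2025: February 20, 2025.
March 2025 — 3rd Thursday is March 20, 2025.
3rd Thursday of April 2025: April 17, 2025.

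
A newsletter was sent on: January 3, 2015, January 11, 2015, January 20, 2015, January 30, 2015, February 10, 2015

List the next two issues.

Gaps: 8, 9, 10, 11 days — each gap is 1 larger than the previous one.
Next gap: 12 days. February 10, 2015 + 12 days = February 22, 2015.
Next gap: 13 days. February 22, 2015 + 13 days = March 7, 2015.

February 22, 2015; March 7, 2015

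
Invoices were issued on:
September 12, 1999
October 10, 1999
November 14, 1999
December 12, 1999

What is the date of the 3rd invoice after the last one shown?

March 12, 2000

All dates are Sundays, 28, 35, 28 days apart.
Specifically, the 2nd Sunday of each month.
2nd Sunday of January 2000: January 9, 2000.
February 2000 — 2nd Sunday is February 13, 2000.
2nd Sunday of March 2000: March 12, 2000.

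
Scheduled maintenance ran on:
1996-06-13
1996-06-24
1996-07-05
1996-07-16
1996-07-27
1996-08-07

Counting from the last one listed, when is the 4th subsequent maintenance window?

1996-09-20

Every event comes 11 days after the last (11, 11, 11, 11, 11).
1996-08-07 + 11 days = 1996-08-18.
1996-08-18 + 11 days = 1996-08-29.
1996-08-29 + 11 days = 1996-09-09.
1996-09-09 + 11 days = 1996-09-20.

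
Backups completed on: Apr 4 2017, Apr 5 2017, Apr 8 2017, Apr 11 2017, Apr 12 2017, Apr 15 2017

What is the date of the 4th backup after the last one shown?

The gap pattern 1, 3, 3, 1, 3 repeats every 3 events.
These are the Tuesdays, Wednesdays and Saturdays of each week.
The following Tuesday is Apr 18 2017.
Next Wednesday: Apr 19 2017.
Next Saturday: Apr 22 2017.
The following Tuesday is Apr 25 2017.

Apr 25 2017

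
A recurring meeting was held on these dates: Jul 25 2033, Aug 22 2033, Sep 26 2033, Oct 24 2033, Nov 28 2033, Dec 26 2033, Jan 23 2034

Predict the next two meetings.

These are Mondays at 28- or 35-day spacing (28, 35, 28, 35, 28, 28).
The pattern: 4th Monday of the month.
February 2034 — 4th Monday is Feb 27 2034.
4th Monday of March 2034: Mar 27 2034.

Feb 27 2034, Mar 27 2034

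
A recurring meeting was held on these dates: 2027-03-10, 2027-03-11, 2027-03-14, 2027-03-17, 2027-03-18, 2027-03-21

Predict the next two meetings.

2027-03-24, 2027-03-25

Gaps: 1, 3, 3, 1, 3 days — not constant, but cyclic with period 3.
The events fall on every Wednesday, Thursday and Sunday.
The following Wednesday is 2027-03-24.
Next Thursday: 2027-03-25.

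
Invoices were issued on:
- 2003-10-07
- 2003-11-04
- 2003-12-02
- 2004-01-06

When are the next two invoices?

2004-02-03, 2004-03-02

Gaps: 28, 28, 35 days — a mix of 28 and 35. Every date is a Tuesday.
Each is the 1st Tuesday of its month.
February 2004 — 1st Tuesday is 2004-02-03.
1st Tuesday of March 2004: 2004-03-02.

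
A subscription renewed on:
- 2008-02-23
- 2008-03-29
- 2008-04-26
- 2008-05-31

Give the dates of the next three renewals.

2008-06-28, 2008-07-26, 2008-08-30

These are Saturdays with 35, 28, 35-day gaps.
Each is the final Saturday of its month — 2008-03-29 is past the 28th, so '4th Saturday' doesn't fit.
June 2008 ends with Saturday 2008-06-28.
Last Saturday of July 2008: 2008-07-26.
Last Saturday of August 2008: 2008-08-30.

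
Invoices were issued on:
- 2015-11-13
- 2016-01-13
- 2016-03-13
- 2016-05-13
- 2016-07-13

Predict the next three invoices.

The day-of-month is always 13 (61, 60, 61, 61 days between events).
So this recurs on the 13th of every 2 months.
September 2016: 2016-09-13.
November 2016: 2016-11-13.
Next: January 2017 → 2017-01-13.

2016-09-13, 2016-11-13, 2017-01-13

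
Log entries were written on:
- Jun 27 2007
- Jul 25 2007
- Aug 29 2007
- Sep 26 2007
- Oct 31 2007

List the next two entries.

Nov 28 2007, Dec 26 2007

Every date is a Wednesday; gaps 28, 35, 28, 35 days.
Each is the last Wednesday of its month (at least one falls on the 29th or later, ruling out '4th Wednesday').
Last Wednesday of November 2007: Nov 28 2007.
Last Wednesday of December 2007: Dec 26 2007.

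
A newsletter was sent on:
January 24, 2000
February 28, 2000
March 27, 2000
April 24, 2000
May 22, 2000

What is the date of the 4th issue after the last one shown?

These are Mondays at 28- or 35-day spacing (35, 28, 28, 28).
The pattern: 4th Monday of the month.
June 2000 — 4th Monday is June 26, 2000.
4th Monday of July 2000: July 24, 2000.
4th Monday of August 2000: August 28, 2000.
4th Monday of September 2000: September 25, 2000.

September 25, 2000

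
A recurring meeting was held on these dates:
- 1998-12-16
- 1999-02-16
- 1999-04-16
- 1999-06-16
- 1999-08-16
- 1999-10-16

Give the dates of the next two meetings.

Gaps: 62, 59, 61, 61, 61 days — not constant. Every event is on the 16th of the month.
Pattern: the 16th of every 2 months.
Next: December 1999 → 1999-12-16.
Next: February 2000 → 2000-02-16.

1999-12-16, 2000-02-16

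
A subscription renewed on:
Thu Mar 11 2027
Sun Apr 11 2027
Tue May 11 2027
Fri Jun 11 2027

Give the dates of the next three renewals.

Each date is the 11th; the gaps (31, 30, 31) track the month lengths.
The rule is the 11th of each month.
July 2027: Sun Jul 11 2027.
Next: August 2027 → Wed Aug 11 2027.
Next: September 2027 → Sat Sep 11 2027.

Sun Jul 11 2027, Wed Aug 11 2027, Sat Sep 11 2027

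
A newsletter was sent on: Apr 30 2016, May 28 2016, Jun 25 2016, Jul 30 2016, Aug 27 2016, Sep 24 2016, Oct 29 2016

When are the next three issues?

Every date is a Saturday; gaps 28, 28, 35, 28, 28, 35 days.
Each is the last Saturday of its month (at least one falls on the 29th or later, ruling out '4th Saturday').
Last Saturday of November 2016: Nov 26 2016.
December 2016 ends with Saturday Dec 31 2016.
January 2017 ends with Saturday Jan 28 2017.

Nov 26 2016, Dec 31 2016, Jan 28 2017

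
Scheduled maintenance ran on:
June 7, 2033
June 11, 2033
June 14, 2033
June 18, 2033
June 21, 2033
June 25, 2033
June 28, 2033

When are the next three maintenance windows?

July 2, 2033; July 5, 2033; July 9, 2033

The gap pattern 4, 3, 4, 3, 4, 3 repeats every 2 events.
These are the Tuesdays and Saturdays of each week.
The following Saturday is July 2, 2033.
The following Tuesday is July 5, 2033.
The following Saturday is July 9, 2033.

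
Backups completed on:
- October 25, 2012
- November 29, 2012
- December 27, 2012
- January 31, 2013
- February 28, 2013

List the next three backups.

All Thursdays; the gaps (35, 28, 35, 28) vary with month length.
This is the last Thursday of each month.
March 2013 ends with Thursday March 28, 2013.
Last Thursday of April 2013: April 25, 2013.
May 2013 ends with Thursday May 30, 2013.

March 28, 2013; April 25, 2013; May 30, 2013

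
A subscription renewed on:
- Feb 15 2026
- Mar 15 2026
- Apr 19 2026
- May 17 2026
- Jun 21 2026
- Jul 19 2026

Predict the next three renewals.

Aug 16 2026, Sep 20 2026, Oct 18 2026

These are Sundays at 28- or 35-day spacing (28, 35, 28, 35, 28).
The pattern: 3rd Sunday of the month.
3rd Sunday of August 2026: Aug 16 2026.
3rd Sunday of September 2026: Sep 20 2026.
3rd Sunday of October 2026: Oct 18 2026.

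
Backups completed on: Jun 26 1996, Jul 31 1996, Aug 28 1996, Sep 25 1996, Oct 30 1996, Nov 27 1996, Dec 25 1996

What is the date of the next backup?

These are Wednesdays with 35, 28, 28, 35, 28, 28-day gaps.
Each is the final Wednesday of its month — Jul 31 1996 is past the 28th, so '4th Wednesday' doesn't fit.
January 1997 ends with Wednesday Jan 29 1997.

Jan 29 1997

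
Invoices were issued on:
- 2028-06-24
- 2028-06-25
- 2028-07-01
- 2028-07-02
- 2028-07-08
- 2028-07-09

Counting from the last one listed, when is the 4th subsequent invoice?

2028-07-23

Gaps: 1, 6, 1, 6, 1 days — not constant, but cyclic with period 2.
The events fall on every Saturday and Sunday.
The following Saturday is 2028-07-15.
Next Sunday: 2028-07-16.
Next Saturday: 2028-07-22.
The following Sunday is 2028-07-23.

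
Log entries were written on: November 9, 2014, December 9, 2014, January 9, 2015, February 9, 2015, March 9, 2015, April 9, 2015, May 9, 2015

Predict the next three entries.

Each date is the 9th; the gaps (30, 31, 31, 28, 31, 30) track the month lengths.
The rule is the 9th of each month.
June 2015: June 9, 2015.
July 2015: July 9, 2015.
Next: August 2015 → August 9, 2015.

June 9, 2015; July 9, 2015; August 9, 2015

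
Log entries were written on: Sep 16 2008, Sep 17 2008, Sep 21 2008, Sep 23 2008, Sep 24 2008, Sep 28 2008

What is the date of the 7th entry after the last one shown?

Oct 14 2008

The gap pattern 1, 4, 2, 1, 4 repeats every 3 events.
These are the Tuesdays, Wednesdays and Sundays of each week.
Next Tuesday: Sep 30 2008.
The following Wednesday is Oct 1 2008.
Next Sunday: Oct 5 2008.
The following Tuesday is Oct 7 2008.
Next Wednesday: Oct 8 2008.
The following Sunday is Oct 12 2008.
Next Tuesday: Oct 14 2008.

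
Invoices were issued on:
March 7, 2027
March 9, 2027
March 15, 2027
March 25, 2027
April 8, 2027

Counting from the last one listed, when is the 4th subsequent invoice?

Gaps: 2, 6, 10, 14 days — each gap is 4 larger than the previous one.
Next gap: 18 days. April 8, 2027 + 18 days = April 26, 2027.
Next gap: 22 days. April 26, 2027 + 22 days = May 18, 2027.
Next gap: 26 days. May 18, 2027 + 26 days = June 13, 2027.
Next gap: 30 days. June 13, 2027 + 30 days = July 13, 2027.

July 13, 2027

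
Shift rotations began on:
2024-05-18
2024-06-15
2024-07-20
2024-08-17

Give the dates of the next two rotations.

2024-09-21, 2024-10-19

All dates are Saturdays, 28, 35, 28 days apart.
Specifically, the 3rd Saturday of each month.
3rd Saturday of September 2024: 2024-09-21.
October 2024 — 3rd Saturday is 2024-10-19.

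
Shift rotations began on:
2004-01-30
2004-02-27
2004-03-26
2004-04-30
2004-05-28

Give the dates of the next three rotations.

2004-06-25, 2004-07-30, 2004-08-27

Every date is a Friday; gaps 28, 28, 35, 28 days.
Each is the last Friday of its month (at least one falls on the 29th or later, ruling out '4th Friday').
Last Friday of June 2004: 2004-06-25.
July 2004 ends with Friday 2004-07-30.
August 2004 ends with Friday 2004-08-27.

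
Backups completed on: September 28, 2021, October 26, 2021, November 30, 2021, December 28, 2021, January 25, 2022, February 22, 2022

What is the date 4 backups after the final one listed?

Every date is a Tuesday; gaps 28, 35, 28, 28, 28 days.
Each is the last Tuesday of its month (at least one falls on the 29th or later, ruling out '4th Tuesday').
March 2022 ends with Tuesday March 29, 2022.
April 2022 ends with Tuesday April 26, 2022.
May 2022 ends with Tuesday May 31, 2022.
Last Tuesday of June 2022: June 28, 2022.

June 28, 2022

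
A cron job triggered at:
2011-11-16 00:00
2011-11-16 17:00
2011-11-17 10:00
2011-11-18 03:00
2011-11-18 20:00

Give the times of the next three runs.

The interval is a steady 17 hours (17, 17, 17, 17).
2011-11-18 20:00 + 17 h = 2011-11-19 13:00.
2011-11-19 13:00 + 17 h = 2011-11-20 06:00.
2011-11-20 06:00 + 17 h = 2011-11-20 23:00.

2011-11-19 13:00, 2011-11-20 06:00, 2011-11-20 23:00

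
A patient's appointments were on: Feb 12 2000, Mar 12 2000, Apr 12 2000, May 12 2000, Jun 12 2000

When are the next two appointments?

Gaps: 29, 31, 30, 31 days — not constant. Every event is on the 12th of the month.
Pattern: the 12th of each month.
Next: July 2000 → Jul 12 2000.
August 2000: Aug 12 2000.

Jul 12 2000, Aug 12 2000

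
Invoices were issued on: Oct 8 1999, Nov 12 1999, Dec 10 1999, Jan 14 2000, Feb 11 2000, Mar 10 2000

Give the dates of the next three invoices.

Apr 14 2000, May 12 2000, Jun 9 2000

These are Fridays at 28- or 35-day spacing (35, 28, 35, 28, 28).
The pattern: 2nd Friday of the month.
April 2000 — 2nd Friday is Apr 14 2000.
May 2000 — 2nd Friday is May 12 2000.
2nd Friday of June 2000: Jun 9 2000.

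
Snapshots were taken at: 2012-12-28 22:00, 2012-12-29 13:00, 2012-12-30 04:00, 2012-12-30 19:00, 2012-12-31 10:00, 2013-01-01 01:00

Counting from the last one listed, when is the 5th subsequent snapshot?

2013-01-04 04:00

Gaps: 15, 15, 15, 15, 15 hours — each event is 15 hours after the previous one.
2013-01-01 01:00 + 15 h = 2013-01-01 16:00.
2013-01-01 16:00 + 15 h = 2013-01-02 07:00.
2013-01-02 07:00 + 15 h = 2013-01-02 22:00.
2013-01-02 22:00 + 15 h = 2013-01-03 13:00.
2013-01-03 13:00 + 15 h = 2013-01-04 04:00.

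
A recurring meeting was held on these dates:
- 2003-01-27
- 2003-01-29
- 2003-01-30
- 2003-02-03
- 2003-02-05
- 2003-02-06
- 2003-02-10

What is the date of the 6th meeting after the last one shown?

The gap pattern 2, 1, 4, 2, 1, 4 repeats every 3 events.
These are the Mondays, Wednesdays and Thursdays of each week.
The following Wednesday is 2003-02-12.
Next Thursday: 2003-02-13.
The following Monday is 2003-02-17.
Next Wednesday: 2003-02-19.
Next Thursday: 2003-02-20.
Next Monday: 2003-02-24.

2003-02-24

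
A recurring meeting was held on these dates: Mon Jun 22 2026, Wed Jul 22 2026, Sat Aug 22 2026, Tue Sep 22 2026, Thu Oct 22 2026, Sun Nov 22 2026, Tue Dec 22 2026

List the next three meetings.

The day-of-month is always 22 (30, 31, 31, 30, 31, 30 days between events).
So this recurs on the 22nd of each month.
Next: January 2027 → Fri Jan 22 2027.
Next: February 2027 → Mon Feb 22 2027.
Next: March 2027 → Mon Mar 22 2027.

Fri Jan 22 2027, Mon Feb 22 2027, Mon Mar 22 2027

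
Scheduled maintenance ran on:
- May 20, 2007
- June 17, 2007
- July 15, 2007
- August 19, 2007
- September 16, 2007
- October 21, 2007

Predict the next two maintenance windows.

Gaps: 28, 28, 35, 28, 35 days — a mix of 28 and 35. Every date is a Sunday.
Each is the 3rd Sunday of its month.
November 2007 — 3rd Sunday is November 18, 2007.
December 2007 — 3rd Sunday is December 16, 2007.

November 18, 2007; December 16, 2007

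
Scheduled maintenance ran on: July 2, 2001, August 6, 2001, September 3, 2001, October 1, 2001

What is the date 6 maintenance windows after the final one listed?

April 1, 2002

These are Mondays at 28- or 35-day spacing (35, 28, 28).
The pattern: 1st Monday of the month.
1st Monday of November 2001: November 5, 2001.
December 2001 — 1st Monday is December 3, 2001.
1st Monday of January 2002: January 7, 2002.
February 2002 — 1st Monday is February 4, 2002.
March 2002 — 1st Monday is March 4, 2002.
April 2002 — 1st Monday is April 1, 2002.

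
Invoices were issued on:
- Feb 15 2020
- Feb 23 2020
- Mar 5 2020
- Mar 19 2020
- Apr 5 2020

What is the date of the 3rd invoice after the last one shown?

Jun 13 2020

Intervals are 8, 11, 14, 17 days — an arithmetic progression with common difference 3.
Next gap: 20 days. Apr 5 2020 + 20 days = Apr 25 2020.
Next gap: 23 days. Apr 25 2020 + 23 days = May 18 2020.
Next gap: 26 days. May 18 2020 + 26 days = Jun 13 2020.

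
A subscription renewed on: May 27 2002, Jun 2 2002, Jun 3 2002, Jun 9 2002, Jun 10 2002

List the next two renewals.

Jun 16 2002, Jun 17 2002

Gaps: 6, 1, 6, 1 days — not constant, but cyclic with period 2.
The events fall on every Monday and Sunday.
The following Sunday is Jun 16 2002.
Next Monday: Jun 17 2002.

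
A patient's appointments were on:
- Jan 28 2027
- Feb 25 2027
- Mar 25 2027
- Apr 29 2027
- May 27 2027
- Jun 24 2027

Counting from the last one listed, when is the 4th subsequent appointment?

All Thursdays; the gaps (28, 28, 35, 28, 28) vary with month length.
This is the last Thursday of each month.
Last Thursday of July 2027: Jul 29 2027.
August 2027 ends with Thursday Aug 26 2027.
Last Thursday of September 2027: Sep 30 2027.
Last Thursday of October 2027: Oct 28 2027.

Oct 28 2027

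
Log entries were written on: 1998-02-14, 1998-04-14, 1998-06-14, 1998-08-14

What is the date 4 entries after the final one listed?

Gaps: 59, 61, 61 days — not constant. Every event is on the 14th of the month.
Pattern: the 14th of every 2 months.
Next: October 1998 → 1998-10-14.
December 1998: 1998-12-14.
Next: February 1999 → 1999-02-14.
April 1999: 1999-04-14.

1999-04-14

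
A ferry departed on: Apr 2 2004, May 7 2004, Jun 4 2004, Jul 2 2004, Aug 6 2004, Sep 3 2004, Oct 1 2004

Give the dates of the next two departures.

Nov 5 2004, Dec 3 2004

Gaps: 35, 28, 28, 35, 28, 28 days — a mix of 28 and 35. Every date is a Friday.
Each is the 1st Friday of its month.
1st Friday of November 2004: Nov 5 2004.
1st Friday of December 2004: Dec 3 2004.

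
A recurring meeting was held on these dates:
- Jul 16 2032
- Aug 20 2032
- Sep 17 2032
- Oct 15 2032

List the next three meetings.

Nov 19 2032, Dec 17 2032, Jan 21 2033

All dates are Fridays, 35, 28, 28 days apart.
Specifically, the 3rd Friday of each month.
November 2032 — 3rd Friday is Nov 19 2032.
3rd Friday of December 2032: Dec 17 2032.
January 2033 — 3rd Friday is Jan 21 2033.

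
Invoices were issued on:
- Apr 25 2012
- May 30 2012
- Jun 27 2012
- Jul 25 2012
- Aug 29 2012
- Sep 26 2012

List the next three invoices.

Oct 31 2012, Nov 28 2012, Dec 26 2012

Every date is a Wednesday; gaps 35, 28, 28, 35, 28 days.
Each is the last Wednesday of its month (at least one falls on the 29th or later, ruling out '4th Wednesday').
October 2012 ends with Wednesday Oct 31 2012.
November 2012 ends with Wednesday Nov 28 2012.
December 2012 ends with Wednesday Dec 26 2012.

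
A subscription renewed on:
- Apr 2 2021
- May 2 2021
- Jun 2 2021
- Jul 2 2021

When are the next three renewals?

Aug 2 2021, Sep 2 2021, Oct 2 2021

The day-of-month is always 2 (30, 31, 30 days between events).
So this recurs on the 2nd of each month.
Next: August 2021 → Aug 2 2021.
Next: September 2021 → Sep 2 2021.
Next: October 2021 → Oct 2 2021.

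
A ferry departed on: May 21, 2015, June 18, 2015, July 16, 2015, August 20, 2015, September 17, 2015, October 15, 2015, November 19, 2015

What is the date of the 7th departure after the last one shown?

June 16, 2016

These are Thursdays at 28- or 35-day spacing (28, 28, 35, 28, 28, 35).
The pattern: 3rd Thursday of the month.
December 2015 — 3rd Thursday is December 17, 2015.
3rd Thursday of January 2016: January 21, 2016.
February 2016 — 3rd Thursday is February 18, 2016.
3rd Thursday of March 2016: March 17, 2016.
April 2016 — 3rd Thursday is April 21, 2016.
3rd Thursday of May 2016: May 19, 2016.
3rd Thursday of June 2016: June 16, 2016.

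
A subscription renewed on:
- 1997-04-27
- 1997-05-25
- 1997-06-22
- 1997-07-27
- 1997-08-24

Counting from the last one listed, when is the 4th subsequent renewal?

All dates are Sundays, 28, 28, 35, 28 days apart.
Specifically, the 4th Sunday of each month.
4th Sunday of September 1997: 1997-09-28.
4th Sunday of October 1997: 1997-10-26.
4th Sunday of November 1997: 1997-11-23.
December 1997 — 4th Sunday is 1997-12-28.

1997-12-28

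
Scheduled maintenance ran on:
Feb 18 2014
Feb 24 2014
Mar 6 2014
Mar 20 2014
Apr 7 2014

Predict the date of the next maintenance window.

Apr 29 2014

Gaps: 6, 10, 14, 18 days — each gap is 4 larger than the previous one.
Next gap: 22 days. Apr 7 2014 + 22 days = Apr 29 2014.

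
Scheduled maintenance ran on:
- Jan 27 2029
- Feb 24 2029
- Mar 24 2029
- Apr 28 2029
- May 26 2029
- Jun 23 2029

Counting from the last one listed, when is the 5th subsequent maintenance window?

Nov 24 2029

These are Saturdays at 28- or 35-day spacing (28, 28, 35, 28, 28).
The pattern: 4th Saturday of the month.
4th Saturday of July 2029: Jul 28 2029.
4th Saturday of August 2029: Aug 25 2029.
4th Saturday of September 2029: Sep 22 2029.
4th Saturday of October 2029: Oct 27 2029.
4th Saturday of November 2029: Nov 24 2029.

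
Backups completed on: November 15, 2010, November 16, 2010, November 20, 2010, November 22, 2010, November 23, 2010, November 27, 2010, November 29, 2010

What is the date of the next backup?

Every event lands on a Monday or Tuesday or Saturday (gaps cycle 1, 4, 2, 1, 4, 2).
So the schedule is: every Monday, Tuesday and Saturday.
Next Tuesday: November 30, 2010.

November 30, 2010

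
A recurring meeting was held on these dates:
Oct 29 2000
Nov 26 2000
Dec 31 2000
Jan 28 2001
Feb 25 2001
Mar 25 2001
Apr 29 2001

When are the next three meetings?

All Sundays; the gaps (28, 35, 28, 28, 28, 35) vary with month length.
This is the last Sunday of each month.
Last Sunday of May 2001: May 27 2001.
June 2001 ends with Sunday Jun 24 2001.
Last Sunday of July 2001: Jul 29 2001.

May 27 2001, Jun 24 2001, Jul 29 2001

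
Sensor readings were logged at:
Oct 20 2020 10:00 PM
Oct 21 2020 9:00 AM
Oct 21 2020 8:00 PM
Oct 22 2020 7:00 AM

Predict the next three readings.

Oct 22 2020 6:00 PM, Oct 23 2020 5:00 AM, Oct 23 2020 4:00 PM

Gaps: 11, 11, 11 hours — each event is 11 hours after the previous one.
Oct 22 2020 7:00 AM + 11 h = Oct 22 2020 6:00 PM.
Oct 22 2020 6:00 PM + 11 h = Oct 23 2020 5:00 AM.
Oct 23 2020 5:00 AM + 11 h = Oct 23 2020 4:00 PM.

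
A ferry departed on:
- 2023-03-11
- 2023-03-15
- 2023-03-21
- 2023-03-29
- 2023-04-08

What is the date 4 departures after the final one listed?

Intervals are 4, 6, 8, 10 days — an arithmetic progression with common difference 2.
Next gap: 12 days. 2023-04-08 + 12 days = 2023-04-20.
Next gap: 14 days. 2023-04-20 + 14 days = 2023-05-04.
Next gap: 16 days. 2023-05-04 + 16 days = 2023-05-20.
Next gap: 18 days. 2023-05-20 + 18 days = 2023-06-07.

2023-06-07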